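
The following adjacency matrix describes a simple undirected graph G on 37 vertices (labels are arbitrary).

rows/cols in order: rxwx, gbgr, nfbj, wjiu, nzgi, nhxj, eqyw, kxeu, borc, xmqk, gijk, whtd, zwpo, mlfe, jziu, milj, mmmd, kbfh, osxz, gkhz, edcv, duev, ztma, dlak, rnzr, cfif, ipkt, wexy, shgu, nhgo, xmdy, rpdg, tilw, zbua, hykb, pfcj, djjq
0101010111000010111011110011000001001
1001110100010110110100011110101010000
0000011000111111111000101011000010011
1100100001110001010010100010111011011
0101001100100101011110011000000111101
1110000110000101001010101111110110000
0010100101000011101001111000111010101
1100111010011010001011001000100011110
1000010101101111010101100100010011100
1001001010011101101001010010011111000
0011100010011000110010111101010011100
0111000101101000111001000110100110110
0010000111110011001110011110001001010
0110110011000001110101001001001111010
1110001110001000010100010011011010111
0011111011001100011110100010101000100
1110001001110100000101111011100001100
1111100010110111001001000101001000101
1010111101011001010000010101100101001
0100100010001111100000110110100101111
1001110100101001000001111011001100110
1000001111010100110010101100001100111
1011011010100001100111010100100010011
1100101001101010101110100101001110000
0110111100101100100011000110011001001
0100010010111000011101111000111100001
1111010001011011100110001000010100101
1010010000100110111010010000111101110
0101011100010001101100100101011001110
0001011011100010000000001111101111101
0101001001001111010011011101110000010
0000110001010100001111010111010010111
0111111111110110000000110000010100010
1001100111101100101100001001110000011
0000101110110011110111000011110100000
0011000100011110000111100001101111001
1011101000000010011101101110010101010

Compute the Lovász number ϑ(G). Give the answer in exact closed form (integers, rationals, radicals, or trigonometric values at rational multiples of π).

deg(shgu) = 18; N(shgu) = {gbgr, wjiu, nhxj, eqyw, kxeu, whtd, milj, mmmd, osxz, gkhz, ztma, cfif, wexy, nhgo, xmdy, zbua, hykb, pfcj}.
N(rpdg) = {nzgi, nhxj, xmqk, whtd, mlfe, osxz, gkhz, edcv, duev, dlak, cfif, ipkt, wexy, nhgo, tilw, hykb, pfcj, djjq}, |N(rpdg)| = 18.
N(dlak) = {rxwx, gbgr, nzgi, eqyw, xmqk, gijk, zwpo, jziu, mmmd, osxz, gkhz, edcv, ztma, cfif, wexy, xmdy, rpdg, tilw}, |N(dlak)| = 18.
deg(nfbj) = 18; N(nfbj) = {nhxj, eqyw, gijk, whtd, zwpo, mlfe, jziu, milj, mmmd, kbfh, osxz, ztma, rnzr, ipkt, wexy, tilw, pfcj, djjq}.
G on 37 vertices is 18-regular; Paley(37): SR with (k,λ,μ)=(18,8,9).
The 3 distinct eigenvalues: [18.0, 2.5414, -3.5414].
Lovász: ϑ = −37(-sqrt(37)/2 - 1/2)/(18+-(-sqrt(37)/2 - 1/2)) = sqrt(37).
≈ 6.08276253 (to 8 d.p.).

sqrt(37)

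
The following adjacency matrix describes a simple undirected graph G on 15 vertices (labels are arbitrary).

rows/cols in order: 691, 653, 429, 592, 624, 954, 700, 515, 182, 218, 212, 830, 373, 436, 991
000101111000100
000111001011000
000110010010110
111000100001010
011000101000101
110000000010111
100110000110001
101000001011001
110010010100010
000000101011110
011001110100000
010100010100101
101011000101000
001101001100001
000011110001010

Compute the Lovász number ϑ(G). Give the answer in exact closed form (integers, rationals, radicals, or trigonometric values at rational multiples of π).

5

deg(429) = 6; N(429) = {592, 624, 515, 212, 373, 436}.
Vertex 212 has 6 neighbors: 653, 429, 954, 700, 515, 218.
N(991) = {624, 954, 700, 515, 830, 436}, |N(991)| = 6.
deg(700) = 6; N(700) = {691, 592, 624, 218, 212, 991}.
6-regular, N=15; Kneser K(6,2) on C(6,2)=15 vertices.
The 3 distinct eigenvalues: [6.0, 1.0, -3.0].
Lovász (edge-transitive): ϑ = −15·(-3)/((6)−(-3)) = 5.
Numerically 5.00000000.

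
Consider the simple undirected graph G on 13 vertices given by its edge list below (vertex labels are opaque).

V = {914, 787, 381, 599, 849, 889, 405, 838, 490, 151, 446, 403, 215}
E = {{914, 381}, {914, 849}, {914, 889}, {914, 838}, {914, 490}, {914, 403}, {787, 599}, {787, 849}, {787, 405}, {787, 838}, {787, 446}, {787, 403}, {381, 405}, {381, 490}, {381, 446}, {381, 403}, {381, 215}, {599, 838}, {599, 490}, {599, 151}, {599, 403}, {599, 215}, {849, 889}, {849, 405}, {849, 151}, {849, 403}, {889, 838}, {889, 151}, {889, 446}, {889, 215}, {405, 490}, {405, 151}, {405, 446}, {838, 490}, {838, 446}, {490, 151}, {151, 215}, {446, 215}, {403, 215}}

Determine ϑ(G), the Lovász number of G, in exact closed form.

sqrt(13)

deg(405) = 6; N(405) = {787, 381, 849, 490, 151, 446}.
deg(215) = 6; N(215) = {381, 599, 889, 151, 446, 403}.
N(914) = {381, 849, 889, 838, 490, 403}, |N(914)| = 6.
deg(490) = 6; N(490) = {914, 381, 599, 405, 838, 151}.
13-vertex 6-regular graph: Paley(13): SR with (k,λ,μ)=(6,2,3).
A has 3 distinct eigenvalues ≈ [6.0, 1.30278, -2.30278].
Lovász (edge-transitive): ϑ = −13·(-sqrt(13)/2 - 1/2)/((6)−(-sqrt(13)/2 - 1/2)) = sqrt(13).
≈ 3.6056 (to 4 d.p.).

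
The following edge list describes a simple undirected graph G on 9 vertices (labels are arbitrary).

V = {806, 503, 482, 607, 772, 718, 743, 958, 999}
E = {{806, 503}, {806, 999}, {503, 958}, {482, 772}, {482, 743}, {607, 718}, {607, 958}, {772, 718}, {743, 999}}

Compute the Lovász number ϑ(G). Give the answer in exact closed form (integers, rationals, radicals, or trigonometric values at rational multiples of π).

9*cos(pi/9)/(cos(pi/9) + 1)

N(718) = {607, 772}, |N(718)| = 2.
deg(743) = 2; N(743) = {482, 999}.
N(772) = {482, 718}, |N(772)| = 2.
Vertex 482 has 2 neighbors: 772, 743.
G on 9 vertices is 2-regular; the odd cycle C_{9}.
The 5 distinct eigenvalues: [2.0, 1.532089, 0.347296, -1.0, -1.879385].
With N=9: ϑ(G) = 9·(-(-1)*2*cos(pi/9))/(2−(-2*cos(pi/9))) = 9*cos(pi/9)/(cos(pi/9) + 1).
ϑ(G) ≈ 4.36008958.
Lovász sandwich 4 ≤ 9*cos(pi/9)/(cos(pi/9) + 1) ≤ 5: both strict.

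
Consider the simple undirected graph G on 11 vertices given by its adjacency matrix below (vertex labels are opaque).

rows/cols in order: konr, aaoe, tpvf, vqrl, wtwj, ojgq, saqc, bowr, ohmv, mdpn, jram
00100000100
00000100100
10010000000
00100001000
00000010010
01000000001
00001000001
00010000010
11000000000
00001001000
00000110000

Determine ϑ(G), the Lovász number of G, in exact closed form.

N(vqrl) = {tpvf, bowr}, |N(vqrl)| = 2.
deg(aaoe) = 2; N(aaoe) = {ojgq, ohmv}.
N(tpvf) = {konr, vqrl}, |N(tpvf)| = 2.
N(jram) = {ojgq, saqc}, |N(jram)| = 2.
Regular of degree 2 on 11 vertices: connected 2-regular on 11 ⇒ C_{11}.
The 6 distinct eigenvalues: [2.0, 1.683, 0.831, -0.285, -1.31, -1.919].
Lovász: ϑ = −11(-2*cos(pi/11))/(2+-(-1)*2*cos(pi/11)) = 11*cos(pi/11)/(cos(pi/11) + 1).
Numerically 5.3863029.
Sandwich: α(G)=5 ≤ ϑ(G)=11*cos(pi/11)/(cos(pi/11) + 1) ≤ χ(Ḡ)=6 (both strict).

11*cos(pi/11)/(cos(pi/11) + 1)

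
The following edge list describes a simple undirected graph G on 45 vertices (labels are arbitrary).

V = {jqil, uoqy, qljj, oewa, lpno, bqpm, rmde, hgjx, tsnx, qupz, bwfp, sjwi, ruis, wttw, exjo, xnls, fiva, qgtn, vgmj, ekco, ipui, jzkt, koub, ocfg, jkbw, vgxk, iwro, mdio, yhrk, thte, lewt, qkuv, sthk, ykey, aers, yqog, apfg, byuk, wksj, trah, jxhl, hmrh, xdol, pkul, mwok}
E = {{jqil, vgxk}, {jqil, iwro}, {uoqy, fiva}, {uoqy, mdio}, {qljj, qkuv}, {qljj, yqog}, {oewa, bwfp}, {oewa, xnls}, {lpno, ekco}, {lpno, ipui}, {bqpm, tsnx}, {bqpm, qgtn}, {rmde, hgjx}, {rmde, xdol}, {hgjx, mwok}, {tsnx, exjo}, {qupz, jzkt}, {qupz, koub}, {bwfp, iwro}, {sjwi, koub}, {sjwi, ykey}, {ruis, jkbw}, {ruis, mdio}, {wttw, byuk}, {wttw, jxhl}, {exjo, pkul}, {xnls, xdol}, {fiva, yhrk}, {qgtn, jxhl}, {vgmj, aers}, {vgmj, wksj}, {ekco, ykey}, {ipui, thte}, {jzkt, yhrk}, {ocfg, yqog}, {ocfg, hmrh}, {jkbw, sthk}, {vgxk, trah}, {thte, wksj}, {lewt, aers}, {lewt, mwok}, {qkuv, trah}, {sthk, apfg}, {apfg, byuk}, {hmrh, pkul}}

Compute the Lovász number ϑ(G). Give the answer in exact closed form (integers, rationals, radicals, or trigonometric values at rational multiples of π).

deg(jxhl) = 2; N(jxhl) = {wttw, qgtn}.
N(oewa) = {bwfp, xnls}, |N(oewa)| = 2.
Vertex exjo has 2 neighbors: tsnx, pkul.
N(aers) = {vgmj, lewt}, |N(aers)| = 2.
Regular of degree 2 on 45 vertices: the odd cycle C_{45}.
A has 23 distinct eigenvalues ≈ [2.0, 1.980536, 1.922523, 1.827091, 1.696096, 1.532089, 1.338261, 1.118386, 0.876742, 0.618034, 0.347296, 0.069799, -0.209057, -0.483844, -0.749213, -1.0, -1.231323, -1.43868, -1.618034, -1.765895, -1.879385, -1.956295, -1.995128].
λ_max=2, λ_min=-2*cos(pi/45); ϑ = −45·λ_min/(λ_max−λ_min) = 45*cos(pi/45)/(cos(pi/45) + 1).
Numerically 22.47256.
Sandwich: α(G)=22 ≤ ϑ(G)=45*cos(pi/45)/(cos(pi/45) + 1) ≤ χ(Ḡ)=23 (both strict).

45*cos(pi/45)/(cos(pi/45) + 1)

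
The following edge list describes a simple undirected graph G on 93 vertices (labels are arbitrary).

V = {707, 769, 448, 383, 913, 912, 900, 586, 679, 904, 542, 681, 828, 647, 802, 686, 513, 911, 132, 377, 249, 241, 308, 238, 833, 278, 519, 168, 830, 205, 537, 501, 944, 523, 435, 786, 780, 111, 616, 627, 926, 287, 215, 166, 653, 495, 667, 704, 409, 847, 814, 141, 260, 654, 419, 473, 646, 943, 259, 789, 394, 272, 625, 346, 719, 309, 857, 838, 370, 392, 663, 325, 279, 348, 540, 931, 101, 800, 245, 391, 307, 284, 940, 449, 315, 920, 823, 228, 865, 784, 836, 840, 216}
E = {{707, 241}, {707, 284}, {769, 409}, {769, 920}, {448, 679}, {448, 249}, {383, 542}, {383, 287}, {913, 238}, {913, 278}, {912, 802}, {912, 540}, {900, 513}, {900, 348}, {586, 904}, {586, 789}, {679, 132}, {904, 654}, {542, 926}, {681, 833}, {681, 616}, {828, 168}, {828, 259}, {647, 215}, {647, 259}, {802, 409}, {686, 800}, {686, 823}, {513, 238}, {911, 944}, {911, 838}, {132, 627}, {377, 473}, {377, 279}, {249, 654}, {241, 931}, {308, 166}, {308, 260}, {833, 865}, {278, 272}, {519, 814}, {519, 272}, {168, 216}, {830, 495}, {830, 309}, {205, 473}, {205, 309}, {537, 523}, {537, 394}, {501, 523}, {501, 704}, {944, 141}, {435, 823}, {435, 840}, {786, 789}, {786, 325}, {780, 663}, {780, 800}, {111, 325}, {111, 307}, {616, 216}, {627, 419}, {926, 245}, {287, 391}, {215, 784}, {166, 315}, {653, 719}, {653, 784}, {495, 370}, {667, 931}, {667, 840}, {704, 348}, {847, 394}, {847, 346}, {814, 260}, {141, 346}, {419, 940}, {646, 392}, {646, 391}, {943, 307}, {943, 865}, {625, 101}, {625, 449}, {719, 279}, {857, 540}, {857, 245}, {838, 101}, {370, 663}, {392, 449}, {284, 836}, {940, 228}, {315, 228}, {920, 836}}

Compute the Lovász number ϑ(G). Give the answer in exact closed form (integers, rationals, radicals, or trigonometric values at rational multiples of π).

93*cos(pi/93)/(cos(pi/93) + 1)

N(707) = {241, 284}, |N(707)| = 2.
Vertex 241 has 2 neighbors: 707, 931.
Vertex 789 has 2 neighbors: 586, 786.
N(168) = {828, 216}, |N(168)| = 2.
2-regular, N=93; the odd cycle C_{93}.
A has 47 distinct eigenvalues ≈ [2.0, 1.995, 1.982, 1.959, 1.927, 1.887, 1.838, 1.78, 1.715, 1.642, 1.561, 1.473, 1.378, 1.277, 1.17, 1.058, 0.941, 0.82, 0.695, 0.566, 0.436, 0.303, 0.169, 0.034, -0.101, -0.236, -0.369, -0.501, -0.631, -0.758, -0.881, -1.0, -1.115, -1.224, -1.328, -1.426, -1.518, -1.602, -1.679, -1.749, -1.81, -1.864, -1.908, -1.944, -1.972, -1.99, -1.999].
With N=93: ϑ(G) = 93·(-(-1)*2*cos(pi/93))/(2−(-2*cos(pi/93))) = 93*cos(pi/93)/(cos(pi/93) + 1).
Numerically 46.48673.
46 ≤ 93*cos(pi/93)/(cos(pi/93) + 1) ≤ 47: both strict.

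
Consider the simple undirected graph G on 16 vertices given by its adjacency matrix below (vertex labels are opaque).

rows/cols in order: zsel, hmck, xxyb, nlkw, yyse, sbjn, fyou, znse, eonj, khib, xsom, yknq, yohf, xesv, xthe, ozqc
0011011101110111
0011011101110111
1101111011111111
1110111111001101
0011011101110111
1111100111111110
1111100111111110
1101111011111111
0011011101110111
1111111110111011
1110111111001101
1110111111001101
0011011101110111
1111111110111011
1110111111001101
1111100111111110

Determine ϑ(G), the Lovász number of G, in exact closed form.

5

N(yohf) = {xxyb, nlkw, sbjn, fyou, znse, khib, xsom, yknq, xesv, xthe, ozqc}, |N(yohf)| = 11.
Vertex yyse has 11 neighbors: xxyb, nlkw, sbjn, fyou, znse, khib, xsom, yknq, xesv, xthe, ozqc.
Vertex xesv has 14 neighbors: zsel, hmck, xxyb, nlkw, yyse, sbjn, fyou, znse, eonj, xsom, yknq, yohf, xthe, ozqc.
N(yknq) = {zsel, hmck, xxyb, yyse, sbjn, fyou, znse, eonj, khib, yohf, xesv, ozqc}, |N(yknq)| = 12.
Complete 5-partite, parts [5, 4, 3, 2, 2]: perfect, ϑ = α = 5.
= 5.000000000… (decimal).
Lovász sandwich 5 ≤ 5 ≤ 5: collapsed.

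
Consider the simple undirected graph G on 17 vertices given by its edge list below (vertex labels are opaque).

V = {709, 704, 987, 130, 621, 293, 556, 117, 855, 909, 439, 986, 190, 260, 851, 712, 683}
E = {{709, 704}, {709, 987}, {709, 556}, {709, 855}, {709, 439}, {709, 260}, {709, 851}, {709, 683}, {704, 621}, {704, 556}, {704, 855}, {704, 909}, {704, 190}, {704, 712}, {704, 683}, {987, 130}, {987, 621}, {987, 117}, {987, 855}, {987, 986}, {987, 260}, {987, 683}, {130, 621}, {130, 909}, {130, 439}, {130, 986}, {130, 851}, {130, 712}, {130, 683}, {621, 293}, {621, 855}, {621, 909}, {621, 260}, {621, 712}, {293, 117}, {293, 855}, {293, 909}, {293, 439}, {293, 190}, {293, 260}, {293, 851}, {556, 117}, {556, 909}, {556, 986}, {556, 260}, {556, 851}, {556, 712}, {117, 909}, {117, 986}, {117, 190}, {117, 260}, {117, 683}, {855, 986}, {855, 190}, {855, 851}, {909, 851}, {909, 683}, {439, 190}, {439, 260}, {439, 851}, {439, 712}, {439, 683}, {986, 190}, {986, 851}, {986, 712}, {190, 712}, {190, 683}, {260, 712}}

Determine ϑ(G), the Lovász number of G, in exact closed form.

N(851) = {709, 130, 293, 556, 855, 909, 439, 986}, |N(851)| = 8.
deg(556) = 8; N(556) = {709, 704, 117, 909, 986, 260, 851, 712}.
deg(190) = 8; N(190) = {704, 293, 117, 855, 439, 986, 712, 683}.
deg(130) = 8; N(130) = {987, 621, 909, 439, 986, 851, 712, 683}.
Regular of degree 8 on 17 vertices: Paley(17): SR with (k,λ,μ)=(8,3,4).
A has 3 distinct eigenvalues ≈ [8.0, 1.56155, -2.56155].
ϑ = −N·λ_min/(λ_max−λ_min) = −17·(-sqrt(17)/2 - 1/2)/(8−(-sqrt(17)/2 - 1/2)) = sqrt(17).
= 4.12310563… (decimal).

sqrt(17)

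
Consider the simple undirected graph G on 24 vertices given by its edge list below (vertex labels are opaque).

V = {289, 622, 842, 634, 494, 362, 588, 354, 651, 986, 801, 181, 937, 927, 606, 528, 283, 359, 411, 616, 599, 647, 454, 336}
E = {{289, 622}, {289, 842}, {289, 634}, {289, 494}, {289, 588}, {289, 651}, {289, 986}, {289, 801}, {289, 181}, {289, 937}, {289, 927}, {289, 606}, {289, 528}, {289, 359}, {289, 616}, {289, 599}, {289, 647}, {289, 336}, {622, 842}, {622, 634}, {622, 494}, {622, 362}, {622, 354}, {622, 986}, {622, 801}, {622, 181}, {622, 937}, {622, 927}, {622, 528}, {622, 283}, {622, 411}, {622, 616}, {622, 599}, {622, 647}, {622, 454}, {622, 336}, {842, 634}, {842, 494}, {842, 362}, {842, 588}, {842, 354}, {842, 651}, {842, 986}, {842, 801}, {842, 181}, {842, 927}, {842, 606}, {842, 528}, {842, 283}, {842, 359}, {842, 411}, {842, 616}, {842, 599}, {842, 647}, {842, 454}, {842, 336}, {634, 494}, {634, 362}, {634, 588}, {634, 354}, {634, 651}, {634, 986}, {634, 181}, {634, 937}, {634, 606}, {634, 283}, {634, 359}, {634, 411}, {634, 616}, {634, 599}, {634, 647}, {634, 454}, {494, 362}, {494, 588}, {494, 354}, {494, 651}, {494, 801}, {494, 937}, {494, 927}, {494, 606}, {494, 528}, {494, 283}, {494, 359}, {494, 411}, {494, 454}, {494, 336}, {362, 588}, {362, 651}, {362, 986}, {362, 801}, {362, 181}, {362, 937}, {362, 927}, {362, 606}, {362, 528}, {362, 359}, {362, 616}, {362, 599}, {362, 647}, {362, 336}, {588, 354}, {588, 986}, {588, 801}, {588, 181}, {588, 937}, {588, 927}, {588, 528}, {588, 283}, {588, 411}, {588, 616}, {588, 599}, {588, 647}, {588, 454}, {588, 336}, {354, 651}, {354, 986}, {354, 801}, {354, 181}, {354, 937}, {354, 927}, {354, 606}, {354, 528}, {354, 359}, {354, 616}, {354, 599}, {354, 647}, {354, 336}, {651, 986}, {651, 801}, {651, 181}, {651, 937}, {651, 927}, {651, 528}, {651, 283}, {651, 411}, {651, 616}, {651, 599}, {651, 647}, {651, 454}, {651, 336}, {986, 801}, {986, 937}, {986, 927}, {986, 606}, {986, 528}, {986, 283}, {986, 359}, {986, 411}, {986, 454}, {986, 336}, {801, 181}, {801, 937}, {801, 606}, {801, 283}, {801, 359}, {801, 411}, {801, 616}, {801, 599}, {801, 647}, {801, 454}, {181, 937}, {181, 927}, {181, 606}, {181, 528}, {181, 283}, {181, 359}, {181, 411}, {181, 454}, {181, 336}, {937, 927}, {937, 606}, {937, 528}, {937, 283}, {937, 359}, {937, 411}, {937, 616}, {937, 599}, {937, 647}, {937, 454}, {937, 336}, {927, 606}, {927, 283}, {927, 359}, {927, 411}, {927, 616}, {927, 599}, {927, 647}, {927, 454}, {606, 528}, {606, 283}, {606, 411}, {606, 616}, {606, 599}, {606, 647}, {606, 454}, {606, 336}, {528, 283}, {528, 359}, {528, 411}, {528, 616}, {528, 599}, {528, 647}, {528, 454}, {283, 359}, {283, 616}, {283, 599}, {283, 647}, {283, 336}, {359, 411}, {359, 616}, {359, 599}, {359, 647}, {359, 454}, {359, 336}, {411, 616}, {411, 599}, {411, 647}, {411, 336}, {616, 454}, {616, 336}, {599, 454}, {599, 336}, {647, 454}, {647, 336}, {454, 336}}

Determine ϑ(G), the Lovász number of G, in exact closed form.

6

N(283) = {622, 842, 634, 494, 588, 651, 986, 801, 181, 937, 927, 606, 528, 359, 616, 599, 647, 336}, |N(283)| = 18.
N(937) = {289, 622, 634, 494, 362, 588, 354, 651, 986, 801, 181, 927, 606, 528, 283, 359, 411, 616, 599, 647, 454, 336}, |N(937)| = 22.
Vertex 362 has 18 neighbors: 622, 842, 634, 494, 588, 651, 986, 801, 181, 937, 927, 606, 528, 359, 616, 599, 647, 336.
Vertex 616 has 18 neighbors: 289, 622, 842, 634, 362, 588, 354, 651, 801, 937, 927, 606, 528, 283, 359, 411, 454, 336.
Complete 5-partite, parts [6, 6, 5, 5, 2]: perfect, ϑ = α = 6.
Numerically 6.00000.
6 ≤ 6 ≤ 6: collapsed.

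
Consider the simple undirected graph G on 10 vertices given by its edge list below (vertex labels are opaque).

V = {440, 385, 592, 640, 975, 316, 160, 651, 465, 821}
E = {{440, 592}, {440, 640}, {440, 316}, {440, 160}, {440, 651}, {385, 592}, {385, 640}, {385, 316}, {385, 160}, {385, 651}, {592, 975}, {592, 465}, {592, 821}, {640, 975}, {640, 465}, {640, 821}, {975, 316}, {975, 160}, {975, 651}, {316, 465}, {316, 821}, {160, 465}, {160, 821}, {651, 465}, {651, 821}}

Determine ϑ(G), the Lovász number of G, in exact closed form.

5

Vertex 592 has 5 neighbors: 440, 385, 975, 465, 821.
N(160) = {440, 385, 975, 465, 821}, |N(160)| = 5.
N(975) = {592, 640, 316, 160, 651}, |N(975)| = 5.
Vertex 640 has 5 neighbors: 440, 385, 975, 465, 821.
G = K_{5,5}: α = 5 = χ(Ḡ), so ϑ = 5.
ϑ(G) ≈ 5.0000.
5 ≤ 5 ≤ 5: collapsed.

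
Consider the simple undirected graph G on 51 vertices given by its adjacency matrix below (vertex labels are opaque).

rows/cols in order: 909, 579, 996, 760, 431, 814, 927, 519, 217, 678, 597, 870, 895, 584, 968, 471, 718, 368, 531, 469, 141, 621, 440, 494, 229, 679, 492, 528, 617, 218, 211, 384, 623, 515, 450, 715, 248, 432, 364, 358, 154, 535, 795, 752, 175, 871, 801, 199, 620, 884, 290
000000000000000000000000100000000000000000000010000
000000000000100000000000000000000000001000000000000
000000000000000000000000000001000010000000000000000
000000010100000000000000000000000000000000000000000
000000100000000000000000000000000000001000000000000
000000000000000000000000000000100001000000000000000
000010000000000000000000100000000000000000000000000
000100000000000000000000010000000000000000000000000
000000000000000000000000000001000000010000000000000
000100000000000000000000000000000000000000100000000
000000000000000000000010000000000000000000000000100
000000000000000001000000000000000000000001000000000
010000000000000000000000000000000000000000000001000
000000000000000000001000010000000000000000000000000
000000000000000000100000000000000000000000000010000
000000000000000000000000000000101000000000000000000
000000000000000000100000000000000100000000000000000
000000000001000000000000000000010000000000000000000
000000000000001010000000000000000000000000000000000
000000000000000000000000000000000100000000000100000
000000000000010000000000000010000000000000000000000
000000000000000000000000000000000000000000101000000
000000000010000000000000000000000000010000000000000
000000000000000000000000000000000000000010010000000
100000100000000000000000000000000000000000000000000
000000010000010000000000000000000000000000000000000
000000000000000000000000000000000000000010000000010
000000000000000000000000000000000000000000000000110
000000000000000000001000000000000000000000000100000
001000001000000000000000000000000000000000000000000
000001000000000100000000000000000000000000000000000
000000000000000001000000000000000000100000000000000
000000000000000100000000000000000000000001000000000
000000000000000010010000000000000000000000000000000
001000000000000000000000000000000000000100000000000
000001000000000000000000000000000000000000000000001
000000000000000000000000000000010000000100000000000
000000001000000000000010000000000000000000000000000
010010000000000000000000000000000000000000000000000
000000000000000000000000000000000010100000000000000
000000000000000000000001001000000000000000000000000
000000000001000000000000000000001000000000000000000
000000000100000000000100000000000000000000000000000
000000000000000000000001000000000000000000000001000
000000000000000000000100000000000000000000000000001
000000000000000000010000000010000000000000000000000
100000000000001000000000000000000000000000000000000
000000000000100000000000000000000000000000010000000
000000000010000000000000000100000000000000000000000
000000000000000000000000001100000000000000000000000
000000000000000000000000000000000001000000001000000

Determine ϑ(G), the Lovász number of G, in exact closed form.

51*cos(pi/51)/(cos(pi/51) + 1)

Vertex 584 has 2 neighbors: 141, 679.
N(871) = {469, 617}, |N(871)| = 2.
Vertex 519 has 2 neighbors: 760, 679.
Vertex 884 has 2 neighbors: 492, 528.
51-vertex 2-regular graph: this is C_{51}, the 51-cycle.
spec(A) ≈ [2.0, 1.985, 1.94, 1.865, 1.762, 1.632, 1.478, 1.301, 1.105, 0.891, 0.665, 0.428, 0.185, -0.062, -0.307, -0.547, -0.78, -1.0, -1.205, -1.392, -1.558, -1.7, -1.817, -1.906, -1.966, -1.996] (distinct, 3 d.p.).
Lovász (edge-transitive): ϑ = −51·(-2*cos(pi/51))/((2)−(-2*cos(pi/51))) = 51*cos(pi/51)/(cos(pi/51) + 1).
ϑ(G) ≈ 25.47579449.
α=25, χ(Ḡ)=26; ϑ=51*cos(pi/51)/(cos(pi/51) + 1) lies between (both strict).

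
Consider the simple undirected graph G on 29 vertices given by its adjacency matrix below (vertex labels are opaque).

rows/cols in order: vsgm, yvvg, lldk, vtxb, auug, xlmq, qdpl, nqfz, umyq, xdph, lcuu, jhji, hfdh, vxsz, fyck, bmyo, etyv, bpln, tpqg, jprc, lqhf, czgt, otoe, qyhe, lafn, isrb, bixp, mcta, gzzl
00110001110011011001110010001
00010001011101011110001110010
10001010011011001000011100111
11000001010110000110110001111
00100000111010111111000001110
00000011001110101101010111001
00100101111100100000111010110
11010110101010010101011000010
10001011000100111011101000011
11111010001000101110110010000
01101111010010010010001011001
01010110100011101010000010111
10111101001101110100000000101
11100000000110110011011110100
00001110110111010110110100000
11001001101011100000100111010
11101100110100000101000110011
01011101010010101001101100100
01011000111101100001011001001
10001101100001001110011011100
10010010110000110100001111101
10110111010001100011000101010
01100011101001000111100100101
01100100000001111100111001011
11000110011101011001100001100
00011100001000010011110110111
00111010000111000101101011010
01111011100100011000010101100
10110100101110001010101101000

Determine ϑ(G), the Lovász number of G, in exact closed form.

sqrt(29)

deg(vxsz) = 14; N(vxsz) = {vsgm, yvvg, lldk, jhji, hfdh, fyck, bmyo, tpqg, jprc, czgt, otoe, qyhe, lafn, bixp}.
N(czgt) = {vsgm, lldk, vtxb, xlmq, qdpl, nqfz, xdph, vxsz, fyck, tpqg, jprc, qyhe, isrb, mcta}, |N(czgt)| = 14.
N(etyv) = {vsgm, yvvg, lldk, auug, xlmq, umyq, xdph, jhji, bpln, jprc, qyhe, lafn, mcta, gzzl}, |N(etyv)| = 14.
Vertex isrb has 14 neighbors: vtxb, auug, xlmq, lcuu, bmyo, tpqg, jprc, lqhf, czgt, qyhe, lafn, bixp, mcta, gzzl.
14-regular, N=29; SR(29,14,6,7) — a Paley graph.
The 3 distinct eigenvalues: [14.0, 2.19258, -3.19258].
Lovász: ϑ = −29(-sqrt(29)/2 - 1/2)/(14+-(-sqrt(29)/2 - 1/2)) = sqrt(29).
≈ 5.385164807 (to 9 d.p.).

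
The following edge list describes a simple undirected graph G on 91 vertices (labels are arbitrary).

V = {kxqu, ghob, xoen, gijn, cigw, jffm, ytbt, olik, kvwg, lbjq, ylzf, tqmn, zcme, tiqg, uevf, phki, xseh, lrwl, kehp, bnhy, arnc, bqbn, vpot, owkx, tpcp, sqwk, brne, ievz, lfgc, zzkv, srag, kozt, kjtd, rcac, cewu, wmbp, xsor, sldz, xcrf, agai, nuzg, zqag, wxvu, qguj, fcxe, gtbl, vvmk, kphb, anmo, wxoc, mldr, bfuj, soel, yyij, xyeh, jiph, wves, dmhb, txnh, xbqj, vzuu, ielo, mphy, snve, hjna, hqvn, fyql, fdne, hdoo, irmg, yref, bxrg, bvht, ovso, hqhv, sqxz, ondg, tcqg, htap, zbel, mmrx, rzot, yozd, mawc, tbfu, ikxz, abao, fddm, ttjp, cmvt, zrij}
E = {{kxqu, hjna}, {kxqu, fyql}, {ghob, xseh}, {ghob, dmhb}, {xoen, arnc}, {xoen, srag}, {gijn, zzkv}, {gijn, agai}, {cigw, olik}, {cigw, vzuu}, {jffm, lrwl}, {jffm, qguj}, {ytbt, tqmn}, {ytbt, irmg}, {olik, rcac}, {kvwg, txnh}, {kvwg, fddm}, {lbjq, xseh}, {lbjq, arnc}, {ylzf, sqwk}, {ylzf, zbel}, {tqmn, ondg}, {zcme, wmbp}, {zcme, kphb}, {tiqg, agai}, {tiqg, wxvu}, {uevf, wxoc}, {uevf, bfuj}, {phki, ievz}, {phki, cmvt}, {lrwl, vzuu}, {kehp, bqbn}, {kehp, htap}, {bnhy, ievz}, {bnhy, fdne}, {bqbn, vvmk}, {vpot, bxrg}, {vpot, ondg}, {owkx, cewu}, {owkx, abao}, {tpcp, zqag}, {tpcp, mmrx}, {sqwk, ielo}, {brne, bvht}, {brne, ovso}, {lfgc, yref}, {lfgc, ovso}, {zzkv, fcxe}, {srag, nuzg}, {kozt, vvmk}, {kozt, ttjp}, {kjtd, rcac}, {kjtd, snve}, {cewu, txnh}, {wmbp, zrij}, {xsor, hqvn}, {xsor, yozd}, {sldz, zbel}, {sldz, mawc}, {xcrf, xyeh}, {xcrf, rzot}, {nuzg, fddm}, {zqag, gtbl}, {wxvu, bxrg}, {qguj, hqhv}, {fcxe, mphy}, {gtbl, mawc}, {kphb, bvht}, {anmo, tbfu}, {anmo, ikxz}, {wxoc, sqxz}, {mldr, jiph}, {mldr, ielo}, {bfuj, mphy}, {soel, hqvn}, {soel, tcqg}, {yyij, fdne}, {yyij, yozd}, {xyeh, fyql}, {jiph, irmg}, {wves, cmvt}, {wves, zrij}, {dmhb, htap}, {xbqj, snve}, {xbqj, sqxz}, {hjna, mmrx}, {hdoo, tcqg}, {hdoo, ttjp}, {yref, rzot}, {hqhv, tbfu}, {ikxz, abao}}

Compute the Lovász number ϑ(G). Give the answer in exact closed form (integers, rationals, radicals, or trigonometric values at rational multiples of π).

N(arnc) = {xoen, lbjq}, |N(arnc)| = 2.
Vertex snve has 2 neighbors: kjtd, xbqj.
N(anmo) = {tbfu, ikxz}, |N(anmo)| = 2.
deg(kjtd) = 2; N(kjtd) = {rcac, snve}.
Every vertex has degree 2 (N=91); the odd cycle C_{91}.
A has 46 distinct eigenvalues ≈ [2.0, 1.995235, 1.980961, 1.957247, 1.924206, 1.881995, 1.830816, 1.770912, 1.702569, 1.626112, 1.541906, 1.450353, 1.351887, 1.24698, 1.136129, 1.019865, 0.898741, 0.773333, 0.644241, 0.512078, 0.377475, 0.241073, 0.103523, -0.034521, -0.172401, -0.309459, -0.445042, -0.578504, -0.70921, -0.836536, -0.959875, -1.07864, -1.192265, -1.300208, -1.401955, -1.497021, -1.584954, -1.665333, -1.737776, -1.801938, -1.857512, -1.904235, -1.941884, -1.970278, -1.989283, -1.998808].
ϑ = −N·λ_min/(λ_max−λ_min) = −91·(-2*cos(pi/91))/(2−(-2*cos(pi/91))) = 91*cos(pi/91)/(cos(pi/91) + 1).
= 45.48644016… (decimal).
α=45, χ(Ḡ)=46; ϑ=91*cos(pi/91)/(cos(pi/91) + 1) lies between (both strict).

91*cos(pi/91)/(cos(pi/91) + 1)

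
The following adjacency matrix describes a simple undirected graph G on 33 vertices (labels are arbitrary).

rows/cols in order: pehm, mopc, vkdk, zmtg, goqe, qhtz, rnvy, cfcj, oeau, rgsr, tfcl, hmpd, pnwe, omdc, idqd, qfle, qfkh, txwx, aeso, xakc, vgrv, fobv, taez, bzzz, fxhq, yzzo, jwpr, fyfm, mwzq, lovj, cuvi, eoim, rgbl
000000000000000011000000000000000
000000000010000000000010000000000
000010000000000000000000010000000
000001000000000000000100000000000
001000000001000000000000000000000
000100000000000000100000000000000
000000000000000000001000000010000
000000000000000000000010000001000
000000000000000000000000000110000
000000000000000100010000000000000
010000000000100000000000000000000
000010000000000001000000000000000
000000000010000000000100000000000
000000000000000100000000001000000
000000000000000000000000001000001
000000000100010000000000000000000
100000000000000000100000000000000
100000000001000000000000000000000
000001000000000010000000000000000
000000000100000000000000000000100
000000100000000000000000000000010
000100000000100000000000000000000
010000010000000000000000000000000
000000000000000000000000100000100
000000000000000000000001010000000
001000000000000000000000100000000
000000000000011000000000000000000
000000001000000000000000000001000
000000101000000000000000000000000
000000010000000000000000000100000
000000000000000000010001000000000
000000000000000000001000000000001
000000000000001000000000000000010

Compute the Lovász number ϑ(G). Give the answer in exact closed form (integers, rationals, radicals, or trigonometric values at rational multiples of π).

N(mopc) = {tfcl, taez}, |N(mopc)| = 2.
deg(omdc) = 2; N(omdc) = {qfle, jwpr}.
Vertex pnwe has 2 neighbors: tfcl, fobv.
Vertex cuvi has 2 neighbors: xakc, bzzz.
Regular of degree 2 on 33 vertices: connected 2-regular on 33 ⇒ C_{33}.
The 17 distinct eigenvalues: [2.0, 1.9639, 1.8567, 1.6825, 1.4475, 1.1601, 0.8308, 0.4715, 0.0952, -0.2846, -0.6541, -1.0, -1.3097, -1.5721, -1.7777, -1.919, -1.9909].
Lovász: ϑ = −33(-2*cos(pi/33))/(2+-(-1)*2*cos(pi/33)) = 33*cos(pi/33)/(cos(pi/33) + 1).
Numerically 16.4625586.
α=16, χ(Ḡ)=17; ϑ=33*cos(pi/33)/(cos(pi/33) + 1) lies between (both strict).

33*cos(pi/33)/(cos(pi/33) + 1)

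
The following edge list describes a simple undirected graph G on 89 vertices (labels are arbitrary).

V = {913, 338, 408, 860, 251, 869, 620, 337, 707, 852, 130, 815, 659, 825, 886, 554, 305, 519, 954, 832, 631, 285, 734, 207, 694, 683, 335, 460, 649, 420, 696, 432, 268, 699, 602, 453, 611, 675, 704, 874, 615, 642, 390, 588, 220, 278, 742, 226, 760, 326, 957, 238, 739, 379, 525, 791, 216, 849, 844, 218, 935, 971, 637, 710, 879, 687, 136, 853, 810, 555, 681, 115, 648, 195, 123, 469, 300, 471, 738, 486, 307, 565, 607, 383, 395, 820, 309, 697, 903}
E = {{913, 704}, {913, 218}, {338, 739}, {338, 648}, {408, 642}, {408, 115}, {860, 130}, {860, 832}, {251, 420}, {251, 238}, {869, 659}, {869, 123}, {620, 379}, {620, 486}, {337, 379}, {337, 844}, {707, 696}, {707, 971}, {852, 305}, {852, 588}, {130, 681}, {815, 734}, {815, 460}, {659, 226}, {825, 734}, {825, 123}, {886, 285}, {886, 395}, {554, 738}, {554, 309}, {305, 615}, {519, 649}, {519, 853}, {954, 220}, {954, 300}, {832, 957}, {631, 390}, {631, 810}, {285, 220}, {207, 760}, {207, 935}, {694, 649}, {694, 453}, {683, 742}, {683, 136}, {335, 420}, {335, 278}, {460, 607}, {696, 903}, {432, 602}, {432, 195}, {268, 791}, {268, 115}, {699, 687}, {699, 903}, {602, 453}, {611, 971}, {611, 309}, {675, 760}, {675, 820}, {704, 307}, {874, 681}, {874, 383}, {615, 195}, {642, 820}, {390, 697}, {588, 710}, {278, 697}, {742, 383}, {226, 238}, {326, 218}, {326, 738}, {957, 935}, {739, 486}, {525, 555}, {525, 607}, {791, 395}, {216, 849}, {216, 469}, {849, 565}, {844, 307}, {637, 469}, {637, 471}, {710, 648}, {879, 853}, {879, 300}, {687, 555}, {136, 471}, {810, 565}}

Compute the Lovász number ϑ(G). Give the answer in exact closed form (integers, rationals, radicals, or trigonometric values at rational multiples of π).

89*cos(pi/89)/(cos(pi/89) + 1)

N(379) = {620, 337}, |N(379)| = 2.
Vertex 307 has 2 neighbors: 704, 844.
N(408) = {642, 115}, |N(408)| = 2.
deg(220) = 2; N(220) = {954, 285}.
deg(v) = 2 for all v (|V|=89); the odd cycle C_{89}.
spec(A) ≈ [2.0, 1.995018, 1.980097, 1.955311, 1.920784, 1.876688, 1.823242, 1.760713, 1.689412, 1.609694, 1.521958, 1.426638, 1.324212, 1.215188, 1.10011, 0.979551, 0.854113, 0.724419, 0.591116, 0.454869, 0.316355, 0.176265, 0.035297, -0.105847, -0.246463, -0.385852, -0.523319, -0.658178, -0.789758, -0.917404, -1.040479, -1.158371, -1.270491, -1.376282, -1.475217, -1.566802, -1.650581, -1.726138, -1.793094, -1.851118, -1.89992, -1.939256, -1.968931, -1.988796, -1.998754] (distinct, 6 d.p.).
λ_max=2, λ_min=-2*cos(pi/89); ϑ = −89·λ_min/(λ_max−λ_min) = 89*cos(pi/89)/(cos(pi/89) + 1).
Numerically 44.486135.
Sandwich: α(G)=44 ≤ ϑ(G)=89*cos(pi/89)/(cos(pi/89) + 1) ≤ χ(Ḡ)=45 (both strict).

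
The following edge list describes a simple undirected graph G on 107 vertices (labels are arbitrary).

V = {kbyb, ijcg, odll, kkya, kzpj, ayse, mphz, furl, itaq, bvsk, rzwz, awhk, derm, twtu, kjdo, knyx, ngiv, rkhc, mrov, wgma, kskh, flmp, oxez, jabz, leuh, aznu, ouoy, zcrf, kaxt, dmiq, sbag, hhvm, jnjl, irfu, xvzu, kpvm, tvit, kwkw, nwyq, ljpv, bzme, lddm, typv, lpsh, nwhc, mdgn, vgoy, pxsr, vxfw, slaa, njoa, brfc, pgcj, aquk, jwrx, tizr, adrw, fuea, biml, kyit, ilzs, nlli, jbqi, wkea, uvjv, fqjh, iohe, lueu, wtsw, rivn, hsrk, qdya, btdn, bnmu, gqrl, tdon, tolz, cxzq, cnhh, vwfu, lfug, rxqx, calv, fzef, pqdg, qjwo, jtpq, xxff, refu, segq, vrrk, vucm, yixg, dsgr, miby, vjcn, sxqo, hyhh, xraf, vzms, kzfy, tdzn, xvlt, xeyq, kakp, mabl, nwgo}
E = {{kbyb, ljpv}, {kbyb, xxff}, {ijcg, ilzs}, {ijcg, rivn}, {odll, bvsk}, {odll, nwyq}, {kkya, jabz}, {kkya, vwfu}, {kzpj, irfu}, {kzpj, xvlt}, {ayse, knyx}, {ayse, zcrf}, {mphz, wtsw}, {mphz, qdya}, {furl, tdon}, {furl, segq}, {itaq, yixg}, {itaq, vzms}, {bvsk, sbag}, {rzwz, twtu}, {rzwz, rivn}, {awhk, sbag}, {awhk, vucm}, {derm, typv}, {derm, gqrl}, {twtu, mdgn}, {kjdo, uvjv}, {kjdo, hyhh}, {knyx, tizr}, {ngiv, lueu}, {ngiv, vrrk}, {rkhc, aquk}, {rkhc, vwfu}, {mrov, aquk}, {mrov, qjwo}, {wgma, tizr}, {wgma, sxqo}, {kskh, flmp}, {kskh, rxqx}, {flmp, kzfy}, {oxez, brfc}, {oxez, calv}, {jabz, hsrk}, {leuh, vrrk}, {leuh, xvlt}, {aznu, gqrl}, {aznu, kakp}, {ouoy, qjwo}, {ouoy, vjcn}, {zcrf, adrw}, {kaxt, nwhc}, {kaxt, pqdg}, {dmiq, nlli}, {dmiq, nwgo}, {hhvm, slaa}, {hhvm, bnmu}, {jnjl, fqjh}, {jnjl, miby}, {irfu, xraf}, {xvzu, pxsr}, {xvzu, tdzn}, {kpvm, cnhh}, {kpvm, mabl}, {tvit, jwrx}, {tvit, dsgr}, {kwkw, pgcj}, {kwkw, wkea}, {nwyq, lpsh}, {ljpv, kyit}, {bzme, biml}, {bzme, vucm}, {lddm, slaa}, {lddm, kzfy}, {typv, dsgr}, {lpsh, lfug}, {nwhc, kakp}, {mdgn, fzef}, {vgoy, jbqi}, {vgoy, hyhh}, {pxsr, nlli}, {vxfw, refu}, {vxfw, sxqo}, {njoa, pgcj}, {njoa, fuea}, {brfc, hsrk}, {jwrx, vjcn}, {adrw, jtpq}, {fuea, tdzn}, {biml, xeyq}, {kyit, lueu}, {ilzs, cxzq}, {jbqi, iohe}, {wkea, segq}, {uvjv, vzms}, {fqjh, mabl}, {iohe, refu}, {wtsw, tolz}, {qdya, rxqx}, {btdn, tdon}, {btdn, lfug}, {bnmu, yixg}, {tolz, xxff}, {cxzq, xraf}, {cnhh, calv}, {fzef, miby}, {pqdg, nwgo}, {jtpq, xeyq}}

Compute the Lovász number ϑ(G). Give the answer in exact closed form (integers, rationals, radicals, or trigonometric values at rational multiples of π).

Vertex adrw has 2 neighbors: zcrf, jtpq.
deg(flmp) = 2; N(flmp) = {kskh, kzfy}.
Vertex pgcj has 2 neighbors: kwkw, njoa.
N(dsgr) = {tvit, typv}, |N(dsgr)| = 2.
107-vertex 2-regular graph: connected 2-regular on 107 ⇒ C_{107}.
spec(A) ≈ [2.0, 1.99655, 1.98622, 1.96905, 1.94508, 1.91441, 1.87714, 1.8334, 1.78334, 1.72714, 1.66498, 1.59707, 1.52367, 1.44501, 1.36137, 1.27304, 1.18032, 1.08353, 0.983, 0.87909, 0.77214, 0.66254, 0.55065, 0.43686, 0.32157, 0.20516, 0.08805, -0.02936, -0.14667, -0.26348, -0.37938, -0.49397, -0.60685, -0.71765, -0.82597, -0.93145, -1.03371, -1.13241, -1.22721, -1.31777, -1.40379, -1.48498, -1.56104, -1.63173, -1.69679, -1.756, -1.80915, -1.85607, -1.8966, -1.93058, -1.95791, -1.97849, -1.99225, -1.99914] (distinct, 5 d.p.).
−107·(-2*cos(pi/107)) / ((2)−(-2*cos(pi/107))) = 107*cos(pi/107)/(cos(pi/107) + 1) = ϑ(G).
= 53.48846843… (decimal).
53 ≤ 107*cos(pi/107)/(cos(pi/107) + 1) ≤ 54: both strict.

107*cos(pi/107)/(cos(pi/107) + 1)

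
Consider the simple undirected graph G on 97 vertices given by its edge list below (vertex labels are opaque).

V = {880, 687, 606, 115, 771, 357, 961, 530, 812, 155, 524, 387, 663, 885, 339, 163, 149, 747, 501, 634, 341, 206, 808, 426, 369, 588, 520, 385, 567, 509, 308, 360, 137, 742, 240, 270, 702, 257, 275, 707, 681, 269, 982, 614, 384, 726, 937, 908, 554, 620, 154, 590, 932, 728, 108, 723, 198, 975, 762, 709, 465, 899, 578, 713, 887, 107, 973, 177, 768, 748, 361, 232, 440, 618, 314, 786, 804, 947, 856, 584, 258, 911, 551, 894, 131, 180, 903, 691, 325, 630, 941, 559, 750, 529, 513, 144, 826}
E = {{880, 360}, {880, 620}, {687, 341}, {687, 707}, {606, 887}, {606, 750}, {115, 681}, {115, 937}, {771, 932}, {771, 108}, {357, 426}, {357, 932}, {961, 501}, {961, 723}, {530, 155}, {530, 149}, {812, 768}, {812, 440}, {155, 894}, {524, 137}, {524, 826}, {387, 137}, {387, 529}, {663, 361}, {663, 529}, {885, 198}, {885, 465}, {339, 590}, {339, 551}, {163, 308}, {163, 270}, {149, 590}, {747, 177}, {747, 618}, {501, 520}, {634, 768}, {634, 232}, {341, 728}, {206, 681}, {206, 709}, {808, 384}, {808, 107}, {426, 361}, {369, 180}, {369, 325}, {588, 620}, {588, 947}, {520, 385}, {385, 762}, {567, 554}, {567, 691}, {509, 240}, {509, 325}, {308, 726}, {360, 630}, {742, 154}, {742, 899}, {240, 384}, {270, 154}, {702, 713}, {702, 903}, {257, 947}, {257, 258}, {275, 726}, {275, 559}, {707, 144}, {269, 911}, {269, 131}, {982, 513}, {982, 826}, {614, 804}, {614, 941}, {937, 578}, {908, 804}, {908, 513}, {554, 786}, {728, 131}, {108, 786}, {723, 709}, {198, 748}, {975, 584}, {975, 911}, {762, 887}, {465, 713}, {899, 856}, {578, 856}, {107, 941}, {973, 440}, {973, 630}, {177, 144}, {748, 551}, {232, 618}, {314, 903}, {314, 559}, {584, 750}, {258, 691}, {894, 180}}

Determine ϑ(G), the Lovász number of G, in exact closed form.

97*cos(pi/97)/(cos(pi/97) + 1)

deg(530) = 2; N(530) = {155, 149}.
deg(903) = 2; N(903) = {702, 314}.
deg(804) = 2; N(804) = {614, 908}.
deg(681) = 2; N(681) = {115, 206}.
Every vertex has degree 2 (N=97); this is C_{97}, the 97-cycle.
spec(A) ≈ [2.0, 1.995806, 1.98324, 1.962356, 1.933242, 1.896018, 1.850842, 1.797903, 1.737423, 1.669656, 1.594886, 1.513426, 1.425618, 1.33183, 1.232457, 1.127914, 1.01864, 0.905094, 0.787752, 0.667105, 0.54366, 0.417935, 0.290457, 0.161761, 0.032386, -0.097124, -0.226228, -0.354382, -0.48105, -0.6057, -0.72781, -0.846867, -0.962372, -1.07384, -1.180805, -1.282816, -1.379448, -1.470293, -1.554971, -1.633127, -1.704434, -1.768591, -1.82533, -1.874413, -1.915635, -1.948821, -1.973833, -1.990567, -1.998951] (distinct, 6 d.p.).
With N=97: ϑ(G) = 97·(-(-1)*2*cos(pi/97))/(2−(-2*cos(pi/97))) = 97*cos(pi/97)/(cos(pi/97) + 1).
= 48.48727921… (decimal).
Check 48 ≤ 97*cos(pi/97)/(cos(pi/97) + 1) ≤ 49: both strict.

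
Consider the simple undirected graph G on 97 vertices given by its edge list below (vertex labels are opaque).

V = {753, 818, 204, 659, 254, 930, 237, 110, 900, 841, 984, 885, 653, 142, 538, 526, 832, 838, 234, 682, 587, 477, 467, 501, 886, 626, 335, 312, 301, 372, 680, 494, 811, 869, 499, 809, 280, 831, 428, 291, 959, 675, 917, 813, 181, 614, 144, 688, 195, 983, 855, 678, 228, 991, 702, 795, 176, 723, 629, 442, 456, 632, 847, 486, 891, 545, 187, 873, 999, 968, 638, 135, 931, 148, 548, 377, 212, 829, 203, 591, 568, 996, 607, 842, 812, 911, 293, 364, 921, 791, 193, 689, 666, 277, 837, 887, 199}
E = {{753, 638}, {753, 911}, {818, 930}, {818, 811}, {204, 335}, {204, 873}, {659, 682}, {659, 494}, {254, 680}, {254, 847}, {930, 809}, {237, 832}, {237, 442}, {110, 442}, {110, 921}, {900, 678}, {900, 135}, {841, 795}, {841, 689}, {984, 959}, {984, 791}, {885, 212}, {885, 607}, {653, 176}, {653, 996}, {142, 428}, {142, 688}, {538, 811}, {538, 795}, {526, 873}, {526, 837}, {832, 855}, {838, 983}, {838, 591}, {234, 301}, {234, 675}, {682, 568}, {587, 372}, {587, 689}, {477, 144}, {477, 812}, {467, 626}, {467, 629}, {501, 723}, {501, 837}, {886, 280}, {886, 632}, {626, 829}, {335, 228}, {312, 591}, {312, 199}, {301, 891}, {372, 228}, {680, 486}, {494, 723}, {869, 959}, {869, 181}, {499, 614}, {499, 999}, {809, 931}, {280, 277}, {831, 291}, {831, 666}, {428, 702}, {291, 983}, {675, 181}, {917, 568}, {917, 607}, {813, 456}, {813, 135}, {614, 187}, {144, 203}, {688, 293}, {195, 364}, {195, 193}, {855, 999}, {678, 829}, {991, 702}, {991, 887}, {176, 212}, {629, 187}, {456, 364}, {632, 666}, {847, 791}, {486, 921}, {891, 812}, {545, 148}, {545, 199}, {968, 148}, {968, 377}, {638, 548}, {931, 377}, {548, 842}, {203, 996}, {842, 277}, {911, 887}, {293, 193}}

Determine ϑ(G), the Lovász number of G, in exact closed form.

97*cos(pi/97)/(cos(pi/97) + 1)

deg(135) = 2; N(135) = {900, 813}.
Vertex 195 has 2 neighbors: 364, 193.
N(855) = {832, 999}, |N(855)| = 2.
Vertex 181 has 2 neighbors: 869, 675.
Every vertex has degree 2 (N=97); connected 2-regular on 97 ⇒ C_{97}.
spec(A) ≈ [2.0, 1.996, 1.983, 1.962, 1.933, 1.896, 1.851, 1.798, 1.737, 1.67, 1.595, 1.513, 1.426, 1.332, 1.232, 1.128, 1.019, 0.905, 0.788, 0.667, 0.544, 0.418, 0.29, 0.162, 0.032, -0.097, -0.226, -0.354, -0.481, -0.606, -0.728, -0.847, -0.962, -1.074, -1.181, -1.283, -1.379, -1.47, -1.555, -1.633, -1.704, -1.769, -1.825, -1.874, -1.916, -1.949, -1.974, -1.991, -1.999] (distinct, 3 d.p.).
λ_max=2, λ_min=-2*cos(pi/97); ϑ = −97·λ_min/(λ_max−λ_min) = 97*cos(pi/97)/(cos(pi/97) + 1).
ϑ(G) ≈ 48.4872792.
Check 48 ≤ 97*cos(pi/97)/(cos(pi/97) + 1) ≤ 49: both strict.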